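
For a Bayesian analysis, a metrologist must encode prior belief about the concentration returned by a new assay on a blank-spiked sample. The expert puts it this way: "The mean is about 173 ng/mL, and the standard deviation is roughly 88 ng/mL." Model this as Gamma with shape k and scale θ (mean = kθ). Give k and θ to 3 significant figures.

k ≈ 3.86, θ ≈ 44.8

For Gamma(k, scale θ): mean = kθ, variance = kθ², so CV = 1/√k.
CV = SD/mean = 88/173 = 0.5087, hence k = 1/CV² = 3.86.
Then θ = mean/k = 173/3.86 = 44.8.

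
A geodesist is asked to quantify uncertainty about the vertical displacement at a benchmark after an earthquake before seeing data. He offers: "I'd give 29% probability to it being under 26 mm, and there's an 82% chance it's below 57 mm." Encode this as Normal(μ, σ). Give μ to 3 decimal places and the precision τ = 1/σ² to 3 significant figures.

μ = 37.680, τ = 0.00224

For Normal(μ,σ), the p-quantile is μ + z_p·σ. Here z_{0.29} = -0.5534, z_{0.82} = 0.9154.
So 26 = μ − 0.5534σ and 57 = μ + 0.9154σ.
Subtracting: σ = (57 − 26)/(0.9154 − (-0.5534)) = 21.106.
Then μ = 26 − (-0.5534)·21.106 = 37.680.
Precision τ = 1/σ² = 1/21.11² = 0.00224.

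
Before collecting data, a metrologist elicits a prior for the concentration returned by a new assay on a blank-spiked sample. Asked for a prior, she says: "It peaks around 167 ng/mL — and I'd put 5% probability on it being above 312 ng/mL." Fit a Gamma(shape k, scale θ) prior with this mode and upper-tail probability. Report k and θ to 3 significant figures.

k ≈ 8.12, θ ≈ 23.4

Gamma(k,θ) with k>1 has mode (k−1)θ, so θ = 167/(k−1).
Need P(X < 312) = 0.95 with θ tied to k this way. Start at k = 2, θ = 167: P(X<312) ≈ 0.557.
Too low — raise k to concentrate. Iterating converges to k ≈ 8.12.
Then θ = 167/(8.12−1) ≈ 23.4.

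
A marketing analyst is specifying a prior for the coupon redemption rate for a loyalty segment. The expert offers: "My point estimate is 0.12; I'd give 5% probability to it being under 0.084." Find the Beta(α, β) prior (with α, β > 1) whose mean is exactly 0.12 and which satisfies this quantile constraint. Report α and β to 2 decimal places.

α ≈ 23.19, β ≈ 170.04

With mean 0.12 fixed, write α = 0.12s, β = 0.88s where s = α+β.
Need P(θ < 0.084) = 0.05 under Beta(0.12s, 0.88s). Normal approximation: (q−m)/√(m(1−m)/s) ≈ z_{0.05} = -1.64, so s ≈ 0.12·0.88·(-1.64)²/(0.084−0.12)² = 220.5.
At s = 220.5: P(θ<0.084) ≈ 0.039. Adjusting to match 0.05 gives s ≈ 193.22.
So α = 0.12·193.22 ≈ 23.19, β = 0.88·193.22 ≈ 170.04.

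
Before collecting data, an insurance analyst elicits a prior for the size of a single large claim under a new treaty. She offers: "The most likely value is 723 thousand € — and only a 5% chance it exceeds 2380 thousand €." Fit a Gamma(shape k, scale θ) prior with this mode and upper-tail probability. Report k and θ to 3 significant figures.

Gamma(k,θ) with k>1 has mode (k−1)θ, so θ = 723/(k−1).
Need P(X < 2380) = 0.95 with θ tied to k this way. Start at k = 2, θ = 723: P(X<2380) ≈ 0.840.
Too low — raise k to concentrate. Iterating converges to k ≈ 2.84.
Then θ = 723/(2.84−1) ≈ 393.

k ≈ 2.84, θ ≈ 393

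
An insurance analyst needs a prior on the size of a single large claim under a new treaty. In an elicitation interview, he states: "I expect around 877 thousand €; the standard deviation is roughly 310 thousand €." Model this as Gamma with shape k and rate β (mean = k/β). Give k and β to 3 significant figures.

For Gamma(k, rate β): mean = k/β, variance = k/β², so CV = 1/√k.
CV = SD/mean = 310/877 = 0.3535, hence k = 1/CV² = 8.
Then β = k/mean = 8/877 = 0.00913.

k ≈ 8, β ≈ 0.00913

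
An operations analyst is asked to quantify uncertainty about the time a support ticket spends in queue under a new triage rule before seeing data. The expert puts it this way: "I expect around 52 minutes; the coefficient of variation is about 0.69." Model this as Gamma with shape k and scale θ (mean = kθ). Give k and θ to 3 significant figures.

k ≈ 2.1, θ ≈ 24.8

For Gamma(k, scale θ): mean = kθ, variance = kθ², so CV = 1/√k.
CV = 0.69, hence k = 1/CV² = 2.1.
Then θ = mean/k = 52/2.1 = 24.8.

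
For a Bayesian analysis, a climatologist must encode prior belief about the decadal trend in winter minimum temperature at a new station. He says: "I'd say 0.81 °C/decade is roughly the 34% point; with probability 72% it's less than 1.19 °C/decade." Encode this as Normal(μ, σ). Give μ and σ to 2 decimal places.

μ = 0.97, σ = 0.38

The p-quantile of Normal(μ,σ) is μ + z_p·σ, with z_{0.34} = -0.4125 and z_{0.72} = 0.5828.
Eliminate σ: μ = (z₂·x₁ − z₁·x₂)/(z₂ − z₁) = (0.5828·0.81 − (-0.4125)·1.19)/0.9953 = 0.97.
Then σ = (x₂ − x₁)/(z₂ − z₁) = (1.19 − 0.81)/0.9953 = 0.38.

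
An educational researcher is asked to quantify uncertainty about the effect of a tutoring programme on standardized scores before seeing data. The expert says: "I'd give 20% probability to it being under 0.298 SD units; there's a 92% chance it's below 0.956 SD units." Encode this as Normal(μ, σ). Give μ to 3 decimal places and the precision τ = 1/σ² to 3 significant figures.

μ = 0.544, τ = 11.7

For Normal(μ,σ), the p-quantile is μ + z_p·σ. Here z_{0.2} = -0.8416, z_{0.92} = 1.405.
So 0.298 = μ − 0.8416σ and 0.956 = μ + 1.405σ.
Subtracting: σ = (0.956 − 0.298)/(1.405 − (-0.8416)) = 0.293.
Then μ = 0.298 − (-0.8416)·0.293 = 0.544.
Precision τ = 1/σ² = 1/0.2929² = 11.7.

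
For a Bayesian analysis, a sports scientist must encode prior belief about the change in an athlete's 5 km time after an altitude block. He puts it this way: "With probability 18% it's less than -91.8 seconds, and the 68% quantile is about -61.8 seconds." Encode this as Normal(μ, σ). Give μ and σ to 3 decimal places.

μ = -71.945, σ = 21.691

For Normal(μ,σ), the p-quantile is μ + z_p·σ. Here z_{0.18} = -0.9154, z_{0.68} = 0.4677.
So -91.8 = μ − 0.9154σ and -61.8 = μ + 0.4677σ.
Subtracting: σ = (-61.8 − -91.8)/(0.4677 − (-0.9154)) = 21.691.
Then μ = -91.8 − (-0.9154)·21.691 = -71.945.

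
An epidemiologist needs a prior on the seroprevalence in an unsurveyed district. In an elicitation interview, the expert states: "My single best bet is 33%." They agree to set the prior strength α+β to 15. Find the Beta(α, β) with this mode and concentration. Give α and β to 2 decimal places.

For α,β > 1 the Beta mode is (α−1)/(α+β−2). With α+β = 15, the mode is (α−1)/13.
Set (α−1)/13 = 0.33 → α = 1 + 0.33·13 = 5.29.
β = 15 − α = 9.71.

α = 5.29, β = 9.71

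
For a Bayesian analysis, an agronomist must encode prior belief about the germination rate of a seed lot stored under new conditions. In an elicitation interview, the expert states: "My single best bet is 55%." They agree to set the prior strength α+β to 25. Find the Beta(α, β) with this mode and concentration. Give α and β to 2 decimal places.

α = 13.65, β = 11.35

For α,β > 1 the Beta mode is (α−1)/(α+β−2). With α+β = 25, the mode is (α−1)/23.
Set (α−1)/23 = 0.55 → α = 1 + 0.55·23 = 13.65.
β = 25 − α = 11.35.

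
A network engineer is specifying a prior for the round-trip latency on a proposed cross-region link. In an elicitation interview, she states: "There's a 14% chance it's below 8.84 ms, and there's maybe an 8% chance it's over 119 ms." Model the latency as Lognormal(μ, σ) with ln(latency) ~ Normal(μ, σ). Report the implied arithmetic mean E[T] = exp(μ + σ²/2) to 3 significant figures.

If T ~ Lognormal(μ,σ) then ln T ~ Normal(μ,σ), so the p-quantile of ln T is μ + z_p·σ.
ln(8.84) = 2.179 and ln(119) = 4.779; z_{0.14} = -1.08, z_{0.92} = 1.405.
σ = (4.779 − 2.179)/(1.405 − (-1.08)) = 1.046.
μ = 2.179 − (-1.08)·1.046 = 3.309.
E[T] = exp(μ + σ²/2) = exp(3.309 + 0.5471) = 47.3 ms.

E[T] ≈ 47.3 ms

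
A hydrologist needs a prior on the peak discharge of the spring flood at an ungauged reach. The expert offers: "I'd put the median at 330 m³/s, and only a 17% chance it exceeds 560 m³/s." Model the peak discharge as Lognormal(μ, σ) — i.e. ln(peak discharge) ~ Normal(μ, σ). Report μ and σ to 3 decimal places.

If T ~ Lognormal(μ,σ) then ln T ~ Normal(μ,σ), so the p-quantile of ln T is μ + z_p·σ.
ln(330) = 5.799 and ln(560) = 6.328; z_{0.5} = 0, z_{0.83} = 0.9542.
σ = (6.328 − 5.799)/(0.9542 − (0)) = 0.554.
μ = 5.799 − (0)·0.554 = 5.799.

μ ≈ 5.799, σ ≈ 0.554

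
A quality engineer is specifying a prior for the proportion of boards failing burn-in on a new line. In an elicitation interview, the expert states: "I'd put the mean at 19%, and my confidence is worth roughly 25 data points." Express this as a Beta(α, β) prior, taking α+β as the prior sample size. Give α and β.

Under the effective-sample-size interpretation, Beta(α, β) has prior mean α/(α+β) and prior sample size α+β.
So α+β = 25 and α/(α+β) = 0.19, giving α = 0.19·25 = 4.75 and β = 25 − 4.75 = 20.25.

α = 4.75, β = 20.25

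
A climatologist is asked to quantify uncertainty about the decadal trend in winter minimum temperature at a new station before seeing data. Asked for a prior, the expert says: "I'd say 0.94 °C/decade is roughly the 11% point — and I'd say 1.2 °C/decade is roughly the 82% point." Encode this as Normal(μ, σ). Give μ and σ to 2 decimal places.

For Normal(μ,σ), the p-quantile is μ + z_p·σ. Here z_{0.11} = -1.227, z_{0.82} = 0.9154.
So 0.94 = μ − 1.227σ and 1.2 = μ + 0.9154σ.
Subtracting: σ = (1.2 − 0.94)/(0.9154 − (-1.227)) = 0.12.
Then μ = 0.94 − (-1.227)·0.12 = 1.09.

μ = 1.09, σ = 0.12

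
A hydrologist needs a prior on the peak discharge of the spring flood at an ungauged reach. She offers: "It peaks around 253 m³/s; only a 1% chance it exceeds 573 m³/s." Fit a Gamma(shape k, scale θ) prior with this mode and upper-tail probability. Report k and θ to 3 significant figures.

Gamma(k,θ) with k>1 has mode (k−1)θ, so θ = 253/(k−1).
Need P(X < 573) = 0.99 with θ tied to k this way. Start at k = 2, θ = 253: P(X<573) ≈ 0.661.
Too low — raise k to concentrate. Iterating converges to k ≈ 8.17.
Then θ = 253/(8.17−1) ≈ 35.3.

k ≈ 8.17, θ ≈ 35.3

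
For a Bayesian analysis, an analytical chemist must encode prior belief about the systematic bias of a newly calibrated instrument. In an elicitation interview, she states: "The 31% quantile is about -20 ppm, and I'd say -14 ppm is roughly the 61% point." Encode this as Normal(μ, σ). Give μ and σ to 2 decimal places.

μ = -16.16, σ = 7.74

For Normal(μ,σ), the p-quantile is μ + z_p·σ. Here z_{0.31} = -0.4959, z_{0.61} = 0.2793.
So -20 = μ − 0.4959σ and -14 = μ + 0.2793σ.
Subtracting: σ = (-14 − -20)/(0.2793 − (-0.4959)) = 7.74.
Then μ = -20 − (-0.4959)·7.74 = -16.16.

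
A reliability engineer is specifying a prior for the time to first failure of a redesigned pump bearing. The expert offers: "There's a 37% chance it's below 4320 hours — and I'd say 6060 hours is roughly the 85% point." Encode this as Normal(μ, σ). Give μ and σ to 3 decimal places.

μ = 4742.006, σ = 1271.663

For Normal(μ,σ), the p-quantile is μ + z_p·σ. Here z_{0.37} = -0.3319, z_{0.85} = 1.036.
So 4320 = μ − 0.3319σ and 6060 = μ + 1.036σ.
Subtracting: σ = (6060 − 4320)/(1.036 − (-0.3319)) = 1271.663.
Then μ = 4320 − (-0.3319)·1271.663 = 4742.006.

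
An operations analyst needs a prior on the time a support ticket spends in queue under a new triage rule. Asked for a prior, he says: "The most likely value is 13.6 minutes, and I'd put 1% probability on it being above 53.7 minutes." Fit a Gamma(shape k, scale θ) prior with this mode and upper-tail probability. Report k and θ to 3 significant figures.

k ≈ 3.22, θ ≈ 6.11

Gamma(k,θ) with k>1 has mode (k−1)θ, so θ = 13.6/(k−1).
Need P(X < 53.7) = 0.99 with θ tied to k this way. Start at k = 2, θ = 13.6: P(X<53.7) ≈ 0.905.
Too low — raise k to concentrate. Iterating converges to k ≈ 3.22.
Then θ = 13.6/(3.22−1) ≈ 6.11.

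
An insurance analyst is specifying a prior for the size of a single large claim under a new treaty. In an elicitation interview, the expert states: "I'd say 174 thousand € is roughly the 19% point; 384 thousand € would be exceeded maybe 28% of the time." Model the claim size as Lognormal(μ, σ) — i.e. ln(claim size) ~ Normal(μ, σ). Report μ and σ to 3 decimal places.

If T ~ Lognormal(μ,σ) then ln T ~ Normal(μ,σ), so the p-quantile of ln T is μ + z_p·σ.
ln(174) = 5.159 and ln(384) = 5.951; z_{0.19} = -0.8779, z_{0.72} = 0.5828.
σ = (5.951 − 5.159)/(0.5828 − (-0.8779)) = 0.542.
μ = 5.159 − (-0.8779)·0.542 = 5.635.

μ ≈ 5.635, σ ≈ 0.542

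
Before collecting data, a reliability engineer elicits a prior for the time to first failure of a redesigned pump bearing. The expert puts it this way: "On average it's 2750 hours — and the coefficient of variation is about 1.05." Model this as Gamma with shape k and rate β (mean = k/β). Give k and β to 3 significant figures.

k ≈ 0.907, β ≈ 0.00033

For Gamma(k, rate β): mean = k/β, variance = k/β², so CV = 1/√k.
CV = 1.05, hence k = 1/CV² = 0.907.
Then β = k/mean = 0.907/2750 = 0.00033.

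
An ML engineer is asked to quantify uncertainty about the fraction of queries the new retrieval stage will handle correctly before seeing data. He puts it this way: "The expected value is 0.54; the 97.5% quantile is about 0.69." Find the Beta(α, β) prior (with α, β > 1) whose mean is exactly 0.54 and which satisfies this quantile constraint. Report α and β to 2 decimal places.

α ≈ 21.54, β ≈ 18.35

With mean 0.54 fixed, write α = 0.54s, β = 0.46s where s = α+β.
Need P(θ < 0.69) = 0.975 under Beta(0.54s, 0.46s). Normal approximation: (q−m)/√(m(1−m)/s) ≈ z_{0.975} = 1.96, so s ≈ 0.54·0.46·(1.96)²/(0.69−0.54)² = 42.4.
At s = 42.4: P(θ<0.69) ≈ 0.978. Adjusting to match 0.975 gives s ≈ 39.89.
So α = 0.54·39.89 ≈ 21.54, β = 0.46·39.89 ≈ 18.35.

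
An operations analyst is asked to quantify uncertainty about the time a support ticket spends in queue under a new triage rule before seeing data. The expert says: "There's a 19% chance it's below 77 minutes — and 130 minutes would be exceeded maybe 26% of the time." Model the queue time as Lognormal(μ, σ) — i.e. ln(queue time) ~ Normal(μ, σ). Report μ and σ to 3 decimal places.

μ ≈ 4.646, σ ≈ 0.344

If T ~ Lognormal(μ,σ) then ln T ~ Normal(μ,σ), so the p-quantile of ln T is μ + z_p·σ.
ln(77) = 4.344 and ln(130) = 4.868; z_{0.19} = -0.8779, z_{0.74} = 0.6433.
σ = (4.868 − 4.344)/(0.6433 − (-0.8779)) = 0.344.
μ = 4.344 − (-0.8779)·0.344 = 4.646.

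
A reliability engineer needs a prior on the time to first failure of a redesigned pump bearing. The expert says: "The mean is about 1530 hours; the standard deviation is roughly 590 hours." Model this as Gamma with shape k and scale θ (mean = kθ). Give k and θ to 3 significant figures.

k ≈ 6.72, θ ≈ 228

For Gamma(k, scale θ): mean = kθ, variance = kθ², so CV = 1/√k.
CV = SD/mean = 590/1530 = 0.3856, hence k = 1/CV² = 6.72.
Then θ = mean/k = 1530/6.72 = 228.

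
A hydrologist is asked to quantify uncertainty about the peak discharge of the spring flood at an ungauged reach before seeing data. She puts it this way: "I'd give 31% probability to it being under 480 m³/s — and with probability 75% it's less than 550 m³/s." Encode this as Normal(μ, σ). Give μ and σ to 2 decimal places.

μ = 509.66, σ = 59.81

The p-quantile of Normal(μ,σ) is μ + z_p·σ, with z_{0.31} = -0.4959 and z_{0.75} = 0.6745.
Eliminate σ: μ = (z₂·x₁ − z₁·x₂)/(z₂ − z₁) = (0.6745·480 − (-0.4959)·550)/1.17 = 509.66.
Then σ = (x₂ − x₁)/(z₂ − z₁) = (550 − 480)/1.17 = 59.81.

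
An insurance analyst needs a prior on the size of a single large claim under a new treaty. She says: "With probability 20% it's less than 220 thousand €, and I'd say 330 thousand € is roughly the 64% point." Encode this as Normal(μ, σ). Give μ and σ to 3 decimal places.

μ = 297.143, σ = 91.661

For Normal(μ,σ), the p-quantile is μ + z_p·σ. Here z_{0.2} = -0.8416, z_{0.64} = 0.3585.
So 220 = μ − 0.8416σ and 330 = μ + 0.3585σ.
Subtracting: σ = (330 − 220)/(0.3585 − (-0.8416)) = 91.661.
Then μ = 220 − (-0.8416)·91.661 = 297.143.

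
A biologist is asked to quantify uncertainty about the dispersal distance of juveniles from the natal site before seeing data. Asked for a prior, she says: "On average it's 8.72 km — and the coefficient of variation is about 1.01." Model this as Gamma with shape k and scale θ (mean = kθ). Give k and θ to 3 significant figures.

For Gamma(k, scale θ): mean = kθ, variance = kθ², so CV = 1/√k.
CV = 1.01, hence k = 1/CV² = 0.98.
Then θ = mean/k = 8.72/0.98 = 8.9.

k ≈ 0.98, θ ≈ 8.9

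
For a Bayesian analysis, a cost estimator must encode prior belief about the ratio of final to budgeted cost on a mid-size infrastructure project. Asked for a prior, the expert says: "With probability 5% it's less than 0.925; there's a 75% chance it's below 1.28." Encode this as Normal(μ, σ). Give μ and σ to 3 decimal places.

μ = 1.177, σ = 0.153

For Normal(μ,σ), the p-quantile is μ + z_p·σ. Here z_{0.05} = -1.645, z_{0.75} = 0.6745.
So 0.925 = μ − 1.645σ and 1.28 = μ + 0.6745σ.
Subtracting: σ = (1.28 − 0.925)/(0.6745 − (-1.645)) = 0.153.
Then μ = 0.925 − (-1.645)·0.153 = 1.177.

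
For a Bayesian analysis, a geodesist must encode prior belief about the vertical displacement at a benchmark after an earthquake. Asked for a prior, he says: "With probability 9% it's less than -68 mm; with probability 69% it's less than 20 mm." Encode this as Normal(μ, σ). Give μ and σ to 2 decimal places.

The p-quantile of Normal(μ,σ) is μ + z_p·σ, with z_{0.09} = -1.341 and z_{0.69} = 0.4959.
Eliminate σ: μ = (z₂·x₁ − z₁·x₂)/(z₂ − z₁) = (0.4959·-68 − (-1.341)·20)/1.837 = -3.76.
Then σ = (x₂ − x₁)/(z₂ − z₁) = (20 − -68)/1.837 = 47.91.

μ = -3.76, σ = 47.91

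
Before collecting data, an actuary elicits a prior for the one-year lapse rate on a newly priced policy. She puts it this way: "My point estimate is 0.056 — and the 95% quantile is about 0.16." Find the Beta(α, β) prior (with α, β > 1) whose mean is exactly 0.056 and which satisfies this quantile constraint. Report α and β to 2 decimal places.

α ≈ 1.05, β ≈ 17.72

With mean 0.056 fixed, write α = 0.056s, β = 0.944s where s = α+β.
Need P(θ < 0.16) = 0.95 under Beta(0.056s, 0.944s). Normal approximation: (q−m)/√(m(1−m)/s) ≈ z_{0.95} = 1.64, so s ≈ 0.056·0.944·(1.64)²/(0.16−0.056)² = 13.2.
At s = 13.2: P(θ<0.16) ≈ 0.930. Adjusting to match 0.95 gives s ≈ 18.77.
So α = 0.056·18.77 ≈ 1.05, β = 0.944·18.77 ≈ 17.72.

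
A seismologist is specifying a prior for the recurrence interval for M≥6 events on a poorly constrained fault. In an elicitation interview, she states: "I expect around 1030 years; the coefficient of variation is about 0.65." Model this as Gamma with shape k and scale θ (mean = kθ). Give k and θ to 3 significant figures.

k ≈ 2.37, θ ≈ 435

For Gamma(k, scale θ): mean = kθ, variance = kθ², so CV = 1/√k.
CV = 0.65, hence k = 1/CV² = 2.37.
Then θ = mean/k = 1030/2.37 = 435.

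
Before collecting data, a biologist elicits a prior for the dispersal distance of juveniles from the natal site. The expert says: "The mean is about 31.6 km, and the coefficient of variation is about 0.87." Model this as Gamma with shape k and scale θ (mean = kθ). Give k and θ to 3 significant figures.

For Gamma(k, scale θ): mean = kθ, variance = kθ², so CV = 1/√k.
CV = 0.87, hence k = 1/CV² = 1.32.
Then θ = mean/k = 31.6/1.32 = 23.9.

k ≈ 1.32, θ ≈ 23.9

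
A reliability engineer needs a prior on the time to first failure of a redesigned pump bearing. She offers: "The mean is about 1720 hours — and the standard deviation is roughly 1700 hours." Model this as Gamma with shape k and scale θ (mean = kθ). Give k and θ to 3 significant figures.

k ≈ 1.02, θ ≈ 1680

For Gamma(k, scale θ): mean = kθ, variance = kθ², so CV = 1/√k.
CV = SD/mean = 1700/1720 = 0.9884, hence k = 1/CV² = 1.02.
Then θ = mean/k = 1720/1.02 = 1680.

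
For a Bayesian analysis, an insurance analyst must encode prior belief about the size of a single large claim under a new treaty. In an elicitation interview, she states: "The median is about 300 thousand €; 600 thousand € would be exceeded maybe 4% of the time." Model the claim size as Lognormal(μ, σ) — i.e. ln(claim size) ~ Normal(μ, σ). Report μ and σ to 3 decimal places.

μ ≈ 5.704, σ ≈ 0.396

If T ~ Lognormal(μ,σ) then ln T ~ Normal(μ,σ), so the p-quantile of ln T is μ + z_p·σ.
ln(300) = 5.704 and ln(600) = 6.397; z_{0.5} = 0, z_{0.96} = 1.751.
σ = (6.397 − 5.704)/(1.751 − (0)) = 0.396.
μ = 5.704 − (0)·0.396 = 5.704.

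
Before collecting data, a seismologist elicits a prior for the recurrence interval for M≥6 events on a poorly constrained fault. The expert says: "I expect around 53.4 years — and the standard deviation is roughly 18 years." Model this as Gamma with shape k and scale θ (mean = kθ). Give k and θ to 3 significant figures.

For Gamma(k, scale θ): mean = kθ, variance = kθ², so CV = 1/√k.
CV = SD/mean = 18/53.4 = 0.3371, hence k = 1/CV² = 8.8.
Then θ = mean/k = 53.4/8.8 = 6.07.

k ≈ 8.8, θ ≈ 6.07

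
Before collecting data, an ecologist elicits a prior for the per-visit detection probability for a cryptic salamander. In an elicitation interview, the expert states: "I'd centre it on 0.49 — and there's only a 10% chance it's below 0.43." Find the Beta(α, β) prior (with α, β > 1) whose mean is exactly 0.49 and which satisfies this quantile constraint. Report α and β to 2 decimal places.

α ≈ 55.63, β ≈ 57.90

With mean 0.49 fixed, write α = 0.49s, β = 0.51s where s = α+β.
Need P(θ < 0.43) = 0.1 under Beta(0.49s, 0.51s). Normal approximation: (q−m)/√(m(1−m)/s) ≈ z_{0.1} = -1.28, so s ≈ 0.49·0.51·(-1.28)²/(0.43−0.49)² = 114.0.
At s = 114.0: P(θ<0.43) ≈ 0.100. Adjusting to match 0.1 gives s ≈ 113.54.
So α = 0.49·113.54 ≈ 55.63, β = 0.51·113.54 ≈ 57.90.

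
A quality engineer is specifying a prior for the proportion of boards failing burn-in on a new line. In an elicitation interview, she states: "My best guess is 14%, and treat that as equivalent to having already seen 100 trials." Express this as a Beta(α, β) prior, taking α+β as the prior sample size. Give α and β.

α = 14, β = 86

Under the effective-sample-size interpretation, Beta(α, β) has prior mean α/(α+β) and prior sample size α+β.
So α+β = 100 and α/(α+β) = 0.14, giving α = 0.14·100 = 14 and β = 100 − 14 = 86.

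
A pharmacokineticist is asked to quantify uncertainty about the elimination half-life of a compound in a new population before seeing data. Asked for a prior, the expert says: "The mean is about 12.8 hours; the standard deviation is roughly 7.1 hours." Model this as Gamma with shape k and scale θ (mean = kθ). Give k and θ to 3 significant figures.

For Gamma(k, scale θ): mean = kθ, variance = kθ², so CV = 1/√k.
CV = SD/mean = 7.1/12.8 = 0.5547, hence k = 1/CV² = 3.25.
Then θ = mean/k = 12.8/3.25 = 3.94.

k ≈ 3.25, θ ≈ 3.94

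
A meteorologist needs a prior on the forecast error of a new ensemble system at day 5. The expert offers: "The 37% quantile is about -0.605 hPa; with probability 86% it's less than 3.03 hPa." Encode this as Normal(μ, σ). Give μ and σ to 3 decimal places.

For Normal(μ,σ), the p-quantile is μ + z_p·σ. Here z_{0.37} = -0.3319, z_{0.86} = 1.08.
So -0.605 = μ − 0.3319σ and 3.03 = μ + 1.08σ.
Subtracting: σ = (3.03 − -0.605)/(1.08 − (-0.3319)) = 2.574.
Then μ = -0.605 − (-0.3319)·2.574 = 0.249.

μ = 0.249, σ = 2.574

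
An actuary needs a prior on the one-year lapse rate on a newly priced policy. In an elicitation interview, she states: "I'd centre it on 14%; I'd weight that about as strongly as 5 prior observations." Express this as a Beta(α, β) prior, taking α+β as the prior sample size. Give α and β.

Under the effective-sample-size interpretation, Beta(α, β) has prior mean α/(α+β) and prior sample size α+β.
So α+β = 5 and α/(α+β) = 0.14, giving α = 0.14·5 = 0.7 and β = 5 − 0.7 = 4.3.

α = 0.7, β = 4.3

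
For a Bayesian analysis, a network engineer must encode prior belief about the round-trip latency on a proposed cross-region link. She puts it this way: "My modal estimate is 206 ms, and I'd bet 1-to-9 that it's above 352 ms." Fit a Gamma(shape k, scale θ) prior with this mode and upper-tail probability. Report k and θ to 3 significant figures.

Gamma(k,θ) with k>1 has mode (k−1)θ, so θ = 206/(k−1).
Need P(X < 352) = 0.9 with θ tied to k this way. Start at k = 2, θ = 206: P(X<352) ≈ 0.509.
Too low — raise k to concentrate. Iterating converges to k ≈ 7.6.
Then θ = 206/(7.6−1) ≈ 31.2.

k ≈ 7.6, θ ≈ 31.2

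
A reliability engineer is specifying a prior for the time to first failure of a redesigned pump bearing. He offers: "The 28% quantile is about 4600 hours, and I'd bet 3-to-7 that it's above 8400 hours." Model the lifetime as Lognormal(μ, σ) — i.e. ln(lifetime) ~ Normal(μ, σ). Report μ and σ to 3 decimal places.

If T ~ Lognormal(μ,σ) then ln T ~ Normal(μ,σ), so the p-quantile of ln T is μ + z_p·σ.
ln(4600) = 8.434 and ln(8400) = 9.036; z_{0.28} = -0.5828, z_{0.7} = 0.5244.
σ = (9.036 − 8.434)/(0.5244 − (-0.5828)) = 0.544.
μ = 8.434 − (-0.5828)·0.544 = 8.751.

μ ≈ 8.751, σ ≈ 0.544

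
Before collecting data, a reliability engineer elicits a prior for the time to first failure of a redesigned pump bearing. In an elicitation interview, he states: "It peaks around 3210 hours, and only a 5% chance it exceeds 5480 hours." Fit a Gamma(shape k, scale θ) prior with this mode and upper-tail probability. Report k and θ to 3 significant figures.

k ≈ 10.8, θ ≈ 329

Gamma(k,θ) with k>1 has mode (k−1)θ, so θ = 3210/(k−1).
Need P(X < 5480) = 0.95 with θ tied to k this way. Start at k = 2, θ = 3210: P(X<5480) ≈ 0.509.
Too low — raise k to concentrate. Iterating converges to k ≈ 10.8.
Then θ = 3210/(10.8−1) ≈ 329.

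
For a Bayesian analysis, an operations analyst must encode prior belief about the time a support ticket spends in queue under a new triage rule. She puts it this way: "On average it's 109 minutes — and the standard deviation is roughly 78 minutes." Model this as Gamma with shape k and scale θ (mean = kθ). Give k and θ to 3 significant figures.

k ≈ 1.95, θ ≈ 55.8

For Gamma(k, scale θ): mean = kθ, variance = kθ², so CV = 1/√k.
CV = SD/mean = 78/109 = 0.7156, hence k = 1/CV² = 1.95.
Then θ = mean/k = 109/1.95 = 55.8.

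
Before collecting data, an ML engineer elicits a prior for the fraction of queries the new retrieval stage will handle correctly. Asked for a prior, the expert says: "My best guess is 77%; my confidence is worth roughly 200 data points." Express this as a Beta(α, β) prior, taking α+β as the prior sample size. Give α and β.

α = 154, β = 46

Under the effective-sample-size interpretation, Beta(α, β) has prior mean α/(α+β) and prior sample size α+β.
So α+β = 200 and α/(α+β) = 0.77, giving α = 0.77·200 = 154 and β = 200 − 154 = 46.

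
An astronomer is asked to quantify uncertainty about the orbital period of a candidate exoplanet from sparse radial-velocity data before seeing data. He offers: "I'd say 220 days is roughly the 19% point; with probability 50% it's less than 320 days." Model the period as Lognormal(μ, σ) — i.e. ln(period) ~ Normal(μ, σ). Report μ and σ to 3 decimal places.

If T ~ Lognormal(μ,σ) then ln T ~ Normal(μ,σ), so the p-quantile of ln T is μ + z_p·σ.
ln(220) = 5.394 and ln(320) = 5.768; z_{0.19} = -0.8779, z_{0.5} = 0.
σ = (5.768 − 5.394)/(0 − (-0.8779)) = 0.427.
μ = 5.394 − (-0.8779)·0.427 = 5.768.

μ ≈ 5.768, σ ≈ 0.427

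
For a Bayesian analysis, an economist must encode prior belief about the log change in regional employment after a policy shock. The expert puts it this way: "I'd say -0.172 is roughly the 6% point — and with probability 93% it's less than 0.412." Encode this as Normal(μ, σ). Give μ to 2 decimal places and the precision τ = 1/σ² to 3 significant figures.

The p-quantile of Normal(μ,σ) is μ + z_p·σ, with z_{0.06} = -1.555 and z_{0.93} = 1.476.
Eliminate σ: μ = (z₂·x₁ − z₁·x₂)/(z₂ − z₁) = (1.476·-0.172 − (-1.555)·0.412)/3.031 = 0.13.
Then σ = (x₂ − x₁)/(z₂ − z₁) = (0.412 − -0.172)/3.031 = 0.19.
Precision τ = 1/σ² = 1/0.1927² = 26.9.

μ = 0.13, τ = 26.9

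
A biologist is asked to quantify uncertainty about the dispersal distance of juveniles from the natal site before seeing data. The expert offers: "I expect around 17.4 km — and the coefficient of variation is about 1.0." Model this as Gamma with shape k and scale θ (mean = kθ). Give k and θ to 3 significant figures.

For Gamma(k, scale θ): mean = kθ, variance = kθ², so CV = 1/√k.
CV = 1.0, hence k = 1/CV² = 1.
Then θ = mean/k = 17.4/1 = 17.4.

k ≈ 1, θ ≈ 17.4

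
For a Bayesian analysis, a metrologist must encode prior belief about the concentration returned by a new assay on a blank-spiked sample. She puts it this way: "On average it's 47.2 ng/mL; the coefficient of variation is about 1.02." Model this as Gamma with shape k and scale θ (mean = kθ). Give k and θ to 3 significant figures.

k ≈ 0.961, θ ≈ 49.1

For Gamma(k, scale θ): mean = kθ, variance = kθ², so CV = 1/√k.
CV = 1.02, hence k = 1/CV² = 0.961.
Then θ = mean/k = 47.2/0.961 = 49.1.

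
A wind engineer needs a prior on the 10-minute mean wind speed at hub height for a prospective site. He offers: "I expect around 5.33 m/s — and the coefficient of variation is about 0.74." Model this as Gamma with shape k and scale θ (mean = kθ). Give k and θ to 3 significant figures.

k ≈ 1.83, θ ≈ 2.92

For Gamma(k, scale θ): mean = kθ, variance = kθ², so CV = 1/√k.
CV = 0.74, hence k = 1/CV² = 1.83.
Then θ = mean/k = 5.33/1.83 = 2.92.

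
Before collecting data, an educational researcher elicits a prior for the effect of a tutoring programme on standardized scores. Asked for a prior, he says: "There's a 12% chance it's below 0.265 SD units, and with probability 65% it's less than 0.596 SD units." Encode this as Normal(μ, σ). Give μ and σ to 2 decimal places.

μ = 0.51, σ = 0.21

The p-quantile of Normal(μ,σ) is μ + z_p·σ, with z_{0.12} = -1.175 and z_{0.65} = 0.3853.
Eliminate σ: μ = (z₂·x₁ − z₁·x₂)/(z₂ − z₁) = (0.3853·0.265 − (-1.175)·0.596)/1.56 = 0.51.
Then σ = (x₂ − x₁)/(z₂ − z₁) = (0.596 − 0.265)/1.56 = 0.21.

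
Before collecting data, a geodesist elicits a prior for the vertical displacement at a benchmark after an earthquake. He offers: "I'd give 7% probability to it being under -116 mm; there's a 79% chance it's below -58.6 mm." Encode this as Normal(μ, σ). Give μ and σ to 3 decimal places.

For Normal(μ,σ), the p-quantile is μ + z_p·σ. Here z_{0.07} = -1.476, z_{0.79} = 0.8064.
So -116 = μ − 1.476σ and -58.6 = μ + 0.8064σ.
Subtracting: σ = (-58.6 − -116)/(0.8064 − (-1.476)) = 25.151.
Then μ = -116 − (-1.476)·25.151 = -78.882.

μ = -78.882, σ = 25.151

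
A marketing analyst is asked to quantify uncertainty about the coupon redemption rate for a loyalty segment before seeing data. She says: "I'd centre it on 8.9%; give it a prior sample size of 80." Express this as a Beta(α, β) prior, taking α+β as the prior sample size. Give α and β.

α = 7.12, β = 72.88

Under the effective-sample-size interpretation, Beta(α, β) has prior mean α/(α+β) and prior sample size α+β.
So α+β = 80 and α/(α+β) = 0.089, giving α = 0.089·80 = 7.12 and β = 80 − 7.12 = 72.88.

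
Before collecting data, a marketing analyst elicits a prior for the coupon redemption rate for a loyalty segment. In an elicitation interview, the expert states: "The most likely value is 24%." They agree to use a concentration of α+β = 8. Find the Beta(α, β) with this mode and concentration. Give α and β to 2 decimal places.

For α,β > 1 the Beta mode is (α−1)/(α+β−2). With α+β = 8, the mode is (α−1)/6.
Set (α−1)/6 = 0.24 → α = 1 + 0.24·6 = 2.44.
β = 8 − α = 5.56.

α = 2.44, β = 5.56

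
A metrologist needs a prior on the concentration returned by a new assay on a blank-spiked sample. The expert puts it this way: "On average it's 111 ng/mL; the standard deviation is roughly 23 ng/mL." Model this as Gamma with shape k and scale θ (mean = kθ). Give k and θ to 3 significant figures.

For Gamma(k, scale θ): mean = kθ, variance = kθ², so CV = 1/√k.
CV = SD/mean = 23/111 = 0.2072, hence k = 1/CV² = 23.3.
Then θ = mean/k = 111/23.3 = 4.77.

k ≈ 23.3, θ ≈ 4.77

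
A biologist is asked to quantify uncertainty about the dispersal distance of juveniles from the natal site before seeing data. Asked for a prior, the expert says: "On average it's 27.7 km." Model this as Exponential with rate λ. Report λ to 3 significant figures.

Exponential mean = 1/λ, so λ = 1/27.7 = 0.0361.

λ ≈ 0.0361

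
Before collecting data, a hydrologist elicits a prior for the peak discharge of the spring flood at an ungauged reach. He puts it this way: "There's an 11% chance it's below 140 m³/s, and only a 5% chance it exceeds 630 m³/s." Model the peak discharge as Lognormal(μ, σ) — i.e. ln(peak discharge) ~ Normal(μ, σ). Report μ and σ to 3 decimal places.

μ ≈ 5.584, σ ≈ 0.524

If T ~ Lognormal(μ,σ) then ln T ~ Normal(μ,σ), so the p-quantile of ln T is μ + z_p·σ.
ln(140) = 4.942 and ln(630) = 6.446; z_{0.11} = -1.227, z_{0.95} = 1.645.
σ = (6.446 − 4.942)/(1.645 − (-1.227)) = 0.524.
μ = 4.942 − (-1.227)·0.524 = 5.584.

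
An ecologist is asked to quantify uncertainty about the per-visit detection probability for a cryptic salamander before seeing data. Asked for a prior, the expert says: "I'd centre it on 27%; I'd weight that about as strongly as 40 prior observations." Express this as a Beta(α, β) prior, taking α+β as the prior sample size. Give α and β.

α = 10.8, β = 29.2

Under the effective-sample-size interpretation, Beta(α, β) has prior mean α/(α+β) and prior sample size α+β.
So α+β = 40 and α/(α+β) = 0.27, giving α = 0.27·40 = 10.8 and β = 40 − 10.8 = 29.2.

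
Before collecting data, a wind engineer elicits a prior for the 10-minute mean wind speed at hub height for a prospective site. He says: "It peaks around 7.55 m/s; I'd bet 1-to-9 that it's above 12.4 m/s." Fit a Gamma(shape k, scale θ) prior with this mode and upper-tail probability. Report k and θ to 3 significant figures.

Gamma(k,θ) with k>1 has mode (k−1)θ, so θ = 7.55/(k−1).
Need P(X < 12.4) = 0.9 with θ tied to k this way. Start at k = 2, θ = 7.55: P(X<12.4) ≈ 0.489.
Too low — raise k to concentrate. Iterating converges to k ≈ 8.66.
Then θ = 7.55/(8.66−1) ≈ 0.986.

k ≈ 8.66, θ ≈ 0.986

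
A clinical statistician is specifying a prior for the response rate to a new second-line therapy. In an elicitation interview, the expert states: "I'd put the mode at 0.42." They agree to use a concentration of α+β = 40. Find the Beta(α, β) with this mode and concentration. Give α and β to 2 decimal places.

For α,β > 1 the Beta mode is (α−1)/(α+β−2). With α+β = 40, the mode is (α−1)/38.
Set (α−1)/38 = 0.42 → α = 1 + 0.42·38 = 16.96.
β = 40 − α = 23.04.

α = 16.96, β = 23.04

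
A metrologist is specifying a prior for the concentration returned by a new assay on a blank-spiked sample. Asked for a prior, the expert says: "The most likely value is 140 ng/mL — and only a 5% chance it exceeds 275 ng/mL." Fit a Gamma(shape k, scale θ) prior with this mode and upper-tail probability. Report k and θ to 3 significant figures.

Gamma(k,θ) with k>1 has mode (k−1)θ, so θ = 140/(k−1).
Need P(X < 275) = 0.95 with θ tied to k this way. Start at k = 2, θ = 140: P(X<275) ≈ 0.584.
Too low — raise k to concentrate. Iterating converges to k ≈ 7.09.
Then θ = 140/(7.09−1) ≈ 23.

k ≈ 7.09, θ ≈ 23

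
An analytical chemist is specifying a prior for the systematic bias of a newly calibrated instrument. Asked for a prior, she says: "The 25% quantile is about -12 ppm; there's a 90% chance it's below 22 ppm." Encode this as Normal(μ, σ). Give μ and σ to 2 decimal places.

μ = -0.28, σ = 17.38

For Normal(μ,σ), the p-quantile is μ + z_p·σ. Here z_{0.25} = -0.6745, z_{0.9} = 1.282.
So -12 = μ − 0.6745σ and 22 = μ + 1.282σ.
Subtracting: σ = (22 − -12)/(1.282 − (-0.6745)) = 17.38.
Then μ = -12 − (-0.6745)·17.38 = -0.28.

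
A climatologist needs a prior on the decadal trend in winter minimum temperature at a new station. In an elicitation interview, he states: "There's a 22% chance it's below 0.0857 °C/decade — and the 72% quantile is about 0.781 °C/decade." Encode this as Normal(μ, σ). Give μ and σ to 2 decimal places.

The p-quantile of Normal(μ,σ) is μ + z_p·σ, with z_{0.22} = -0.7722 and z_{0.72} = 0.5828.
Eliminate σ: μ = (z₂·x₁ − z₁·x₂)/(z₂ − z₁) = (0.5828·0.0857 − (-0.7722)·0.781)/1.355 = 0.48.
Then σ = (x₂ − x₁)/(z₂ − z₁) = (0.781 − 0.0857)/1.355 = 0.51.

μ = 0.48, σ = 0.51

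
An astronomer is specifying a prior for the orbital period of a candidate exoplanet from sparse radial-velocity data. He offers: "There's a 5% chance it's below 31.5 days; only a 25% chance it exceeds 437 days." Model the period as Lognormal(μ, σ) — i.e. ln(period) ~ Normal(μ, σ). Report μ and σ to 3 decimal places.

If T ~ Lognormal(μ,σ) then ln T ~ Normal(μ,σ), so the p-quantile of ln T is μ + z_p·σ.
ln(31.5) = 3.45 and ln(437) = 6.08; z_{0.05} = -1.645, z_{0.75} = 0.6745.
σ = (6.08 − 3.45)/(0.6745 − (-1.645)) = 1.134.
μ = 3.45 − (-1.645)·1.134 = 5.315.

μ ≈ 5.315, σ ≈ 1.134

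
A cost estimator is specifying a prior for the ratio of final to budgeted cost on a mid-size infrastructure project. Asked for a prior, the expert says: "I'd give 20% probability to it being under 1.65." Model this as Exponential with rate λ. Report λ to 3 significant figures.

λ ≈ 0.135

P(T < 1.65) = 1 − e^(−λ·1.65) = 0.2, so λ = −ln(1−0.2)/1.65 = −ln(0.8)/1.65 = 0.135.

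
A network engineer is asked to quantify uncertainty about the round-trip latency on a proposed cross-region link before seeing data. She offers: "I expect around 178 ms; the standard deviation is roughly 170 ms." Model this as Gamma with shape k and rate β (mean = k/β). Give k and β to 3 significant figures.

k ≈ 1.1, β ≈ 0.00616

For Gamma(k, rate β): mean = k/β, variance = k/β², so CV = 1/√k.
CV = SD/mean = 170/178 = 0.9551, hence k = 1/CV² = 1.1.
Then β = k/mean = 1.1/178 = 0.00616.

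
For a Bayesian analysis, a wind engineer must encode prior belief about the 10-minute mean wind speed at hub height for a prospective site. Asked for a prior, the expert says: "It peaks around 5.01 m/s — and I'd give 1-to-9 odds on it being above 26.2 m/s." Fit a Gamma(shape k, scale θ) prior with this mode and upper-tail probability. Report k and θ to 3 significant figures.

Gamma(k,θ) with k>1 has mode (k−1)θ, so θ = 5.01/(k−1).
Need P(X < 26.2) = 0.9 with θ tied to k this way. Start at k = 2, θ = 5.01: P(X<26.2) ≈ 0.967.
Too high — lower k to spread out. Iterating converges to k ≈ 1.64.
Then θ = 5.01/(1.64−1) ≈ 7.84.

k ≈ 1.64, θ ≈ 7.84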